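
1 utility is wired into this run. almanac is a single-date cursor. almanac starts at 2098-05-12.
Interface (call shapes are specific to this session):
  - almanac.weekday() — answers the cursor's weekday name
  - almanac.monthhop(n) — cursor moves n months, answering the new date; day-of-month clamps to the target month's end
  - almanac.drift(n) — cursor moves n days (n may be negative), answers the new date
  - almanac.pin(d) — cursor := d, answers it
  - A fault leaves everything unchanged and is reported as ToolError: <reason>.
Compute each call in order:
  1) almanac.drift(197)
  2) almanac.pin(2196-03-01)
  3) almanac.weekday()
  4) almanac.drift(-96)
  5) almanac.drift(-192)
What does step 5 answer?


Answer: 2195-05-18

Derivation:
·→ drift(n='197')
·← 2098-11-25
·→ pin(d='2196-03-01')
·← 2196-03-01
·→ weekday()
·← Tuesday
·→ drift(n='-96')
·← 2195-11-26
·→ drift(n='-192')
·← 2195-05-18


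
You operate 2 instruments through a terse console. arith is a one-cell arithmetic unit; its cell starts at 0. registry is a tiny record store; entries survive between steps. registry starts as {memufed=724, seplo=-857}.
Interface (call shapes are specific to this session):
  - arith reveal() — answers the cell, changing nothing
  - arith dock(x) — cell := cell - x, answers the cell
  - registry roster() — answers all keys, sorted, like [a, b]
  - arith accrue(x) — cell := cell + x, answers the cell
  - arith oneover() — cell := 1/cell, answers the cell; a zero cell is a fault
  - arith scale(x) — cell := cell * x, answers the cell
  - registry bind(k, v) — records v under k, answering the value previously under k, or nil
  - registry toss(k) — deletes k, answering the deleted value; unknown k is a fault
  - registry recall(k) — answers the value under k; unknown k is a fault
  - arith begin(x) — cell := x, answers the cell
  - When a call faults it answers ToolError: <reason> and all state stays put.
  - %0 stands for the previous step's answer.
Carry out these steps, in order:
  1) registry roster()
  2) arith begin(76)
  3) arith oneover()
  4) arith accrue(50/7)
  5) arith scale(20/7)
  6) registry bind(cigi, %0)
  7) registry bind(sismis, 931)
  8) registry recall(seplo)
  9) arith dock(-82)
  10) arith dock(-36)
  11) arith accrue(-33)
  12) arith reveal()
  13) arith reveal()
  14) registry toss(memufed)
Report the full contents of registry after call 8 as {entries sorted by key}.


Answer: {cigi=19035/931, memufed=724, seplo=-857, sismis=931}

Derivation:
! 1. registry roster() => [memufed, seplo]
! 2. arith begin(x=76) => 76
! 3. arith oneover() => 1/76
! 4. arith accrue(x=50/7) => 3807/532
! 5. arith scale(x=20/7) => 19035/931
! 6. registry bind(k=cigi, v=%0) => nil
! 7. registry bind(k=sismis, v=931) => nil
! 8. registry recall(k=seplo) => -857
! 9. arith dock(x=-82) => 95377/931
! 10. arith dock(x=-36) => 128893/931
! 11. arith accrue(x=-33) => 98170/931
! 12. arith reveal() => 98170/931
! 13. arith reveal() => 98170/931
! 14. registry toss(k=memufed) => 724


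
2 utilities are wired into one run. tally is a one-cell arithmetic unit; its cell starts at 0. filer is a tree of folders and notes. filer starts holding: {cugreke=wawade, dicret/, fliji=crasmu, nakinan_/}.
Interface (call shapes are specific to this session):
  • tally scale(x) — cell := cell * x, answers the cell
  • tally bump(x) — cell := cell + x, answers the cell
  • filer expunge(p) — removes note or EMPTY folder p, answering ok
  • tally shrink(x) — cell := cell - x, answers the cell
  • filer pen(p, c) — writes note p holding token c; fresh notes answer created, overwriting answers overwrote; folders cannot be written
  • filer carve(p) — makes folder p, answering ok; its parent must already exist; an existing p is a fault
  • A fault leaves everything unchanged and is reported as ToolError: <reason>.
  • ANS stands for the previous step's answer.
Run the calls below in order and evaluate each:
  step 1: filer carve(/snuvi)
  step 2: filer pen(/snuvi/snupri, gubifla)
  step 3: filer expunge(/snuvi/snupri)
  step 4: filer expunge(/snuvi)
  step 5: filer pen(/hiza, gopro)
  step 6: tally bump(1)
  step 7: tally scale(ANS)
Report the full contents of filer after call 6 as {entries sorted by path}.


Answer: {cugreke=wawade, dicret/, fliji=crasmu, hiza=gopro, nakinan_/}

Derivation:
→ filer carve(p=/snuvi)
← ok
→ filer pen(p=/snuvi/snupri, c=gubifla)
← created
→ filer expunge(p=/snuvi/snupri)
← ok
→ filer expunge(p=/snuvi)
← ok
→ filer pen(p=/hiza, c=gopro)
← created
→ tally bump(x=1)
← 1
→ tally scale(x=ANS)
← 1


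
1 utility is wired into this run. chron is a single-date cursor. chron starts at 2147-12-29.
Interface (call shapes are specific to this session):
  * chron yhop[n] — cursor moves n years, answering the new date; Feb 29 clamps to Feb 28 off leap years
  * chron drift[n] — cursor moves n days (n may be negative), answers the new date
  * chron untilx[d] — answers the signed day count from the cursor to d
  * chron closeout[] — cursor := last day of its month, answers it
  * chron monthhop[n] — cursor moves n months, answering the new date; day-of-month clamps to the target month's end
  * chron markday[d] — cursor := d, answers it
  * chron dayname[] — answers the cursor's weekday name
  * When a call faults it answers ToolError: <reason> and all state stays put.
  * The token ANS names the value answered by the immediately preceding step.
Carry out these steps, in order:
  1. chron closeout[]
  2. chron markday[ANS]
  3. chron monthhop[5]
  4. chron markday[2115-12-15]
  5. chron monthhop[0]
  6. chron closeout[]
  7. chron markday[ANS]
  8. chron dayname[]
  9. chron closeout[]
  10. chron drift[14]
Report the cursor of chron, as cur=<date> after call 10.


# 1. chron closeout() ~> 2147-12-31
# 2. chron markday(d='ANS') ~> 2147-12-31
# 3. chron monthhop(n='5') ~> 2148-05-31
# 4. chron markday(d='2115-12-15') ~> 2115-12-15
# 5. chron monthhop(n='0') ~> 2115-12-15
# 6. chron closeout() ~> 2115-12-31
# 7. chron markday(d='ANS') ~> 2115-12-31
# 8. chron dayname() ~> Tuesday
# 9. chron closeout() ~> 2115-12-31
# 10. chron drift(n='14') ~> 2116-01-14

Answer: cur=2116-01-14


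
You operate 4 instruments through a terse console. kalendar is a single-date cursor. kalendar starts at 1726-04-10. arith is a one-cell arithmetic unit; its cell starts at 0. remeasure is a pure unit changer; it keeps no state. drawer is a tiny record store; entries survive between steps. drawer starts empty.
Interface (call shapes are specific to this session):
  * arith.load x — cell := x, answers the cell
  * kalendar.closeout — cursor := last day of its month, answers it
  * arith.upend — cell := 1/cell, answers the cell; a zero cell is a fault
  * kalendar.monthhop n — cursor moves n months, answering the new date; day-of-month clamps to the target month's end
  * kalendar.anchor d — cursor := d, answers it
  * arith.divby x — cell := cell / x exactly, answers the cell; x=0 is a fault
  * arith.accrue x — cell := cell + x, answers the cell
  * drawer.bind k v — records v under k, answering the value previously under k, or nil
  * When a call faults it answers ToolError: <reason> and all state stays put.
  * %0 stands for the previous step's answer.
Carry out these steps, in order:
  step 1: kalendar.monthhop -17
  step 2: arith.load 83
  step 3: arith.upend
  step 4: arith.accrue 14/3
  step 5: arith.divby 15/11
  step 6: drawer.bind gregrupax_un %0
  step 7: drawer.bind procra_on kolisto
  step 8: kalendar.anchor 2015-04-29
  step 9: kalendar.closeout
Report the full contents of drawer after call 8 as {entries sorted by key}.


Answer: {gregrupax_un=2563/747, procra_on=kolisto}

Derivation:
→ kalendar.monthhop(-17)
← 1724-11-10
→ arith.load(83)
← 83
→ arith.upend()
← 1/83
→ arith.accrue(14/3)
← 1165/249
→ arith.divby(15/11)
← 2563/747
→ drawer.bind(gregrupax_un, %0)
← nil
→ drawer.bind(procra_on, kolisto)
← nil
→ kalendar.anchor(2015-04-29)
← 2015-04-29
→ kalendar.closeout()
← 2015-04-30


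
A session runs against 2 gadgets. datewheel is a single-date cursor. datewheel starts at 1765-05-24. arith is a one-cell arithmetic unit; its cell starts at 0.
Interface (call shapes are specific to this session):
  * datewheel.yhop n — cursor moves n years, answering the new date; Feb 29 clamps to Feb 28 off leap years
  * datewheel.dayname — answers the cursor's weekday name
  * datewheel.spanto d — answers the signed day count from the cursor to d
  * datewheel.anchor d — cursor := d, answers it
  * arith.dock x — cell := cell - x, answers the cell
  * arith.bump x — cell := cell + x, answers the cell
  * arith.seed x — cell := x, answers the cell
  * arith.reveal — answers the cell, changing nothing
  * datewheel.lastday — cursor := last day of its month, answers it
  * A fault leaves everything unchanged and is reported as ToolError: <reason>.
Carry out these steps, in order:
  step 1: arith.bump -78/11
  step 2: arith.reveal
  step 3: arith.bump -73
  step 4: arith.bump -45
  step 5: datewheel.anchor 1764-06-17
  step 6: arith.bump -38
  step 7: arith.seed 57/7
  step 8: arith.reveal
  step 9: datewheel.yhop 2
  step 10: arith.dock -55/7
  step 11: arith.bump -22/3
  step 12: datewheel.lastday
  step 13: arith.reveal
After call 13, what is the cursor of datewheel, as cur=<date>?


Answer: cur=1766-06-30

Derivation:
! bump(x→-78/11) == -78/11
! reveal() == -78/11
! bump(x→-73) == -881/11
! bump(x→-45) == -1376/11
! anchor(d→1764-06-17) == 1764-06-17
! bump(x→-38) == -1794/11
! seed(x→57/7) == 57/7
! reveal() == 57/7
! yhop(n→2) == 1766-06-17
! dock(x→-55/7) == 16
! bump(x→-22/3) == 26/3
! lastday() == 1766-06-30
! reveal() == 26/3


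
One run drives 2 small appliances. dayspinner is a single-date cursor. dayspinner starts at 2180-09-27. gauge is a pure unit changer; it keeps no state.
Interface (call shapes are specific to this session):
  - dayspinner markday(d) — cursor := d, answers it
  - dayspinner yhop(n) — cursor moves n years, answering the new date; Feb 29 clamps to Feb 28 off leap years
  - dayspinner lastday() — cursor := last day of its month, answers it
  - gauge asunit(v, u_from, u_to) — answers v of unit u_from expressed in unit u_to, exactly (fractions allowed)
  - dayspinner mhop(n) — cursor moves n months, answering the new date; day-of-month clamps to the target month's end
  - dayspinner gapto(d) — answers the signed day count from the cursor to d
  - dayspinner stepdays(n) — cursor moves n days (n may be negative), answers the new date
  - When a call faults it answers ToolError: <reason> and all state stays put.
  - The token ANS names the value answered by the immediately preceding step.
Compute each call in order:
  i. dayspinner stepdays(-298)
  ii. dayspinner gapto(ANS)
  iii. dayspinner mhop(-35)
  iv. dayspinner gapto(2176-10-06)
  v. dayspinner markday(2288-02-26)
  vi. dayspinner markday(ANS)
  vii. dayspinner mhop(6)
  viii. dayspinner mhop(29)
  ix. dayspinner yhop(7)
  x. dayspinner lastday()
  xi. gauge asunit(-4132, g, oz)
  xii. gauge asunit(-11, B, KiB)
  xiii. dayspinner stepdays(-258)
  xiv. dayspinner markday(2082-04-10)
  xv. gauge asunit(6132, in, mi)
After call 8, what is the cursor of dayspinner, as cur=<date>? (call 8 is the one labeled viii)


Act: dayspinner stepdays[n→-298]
Obs: 2179-12-04
Act: dayspinner gapto[d→ANS]
Obs: 0
Act: dayspinner mhop[n→-35]
Obs: 2177-01-04
Act: dayspinner gapto[d→2176-10-06]
Obs: -90
Act: dayspinner markday[d→2288-02-26]
Obs: 2288-02-26
Act: dayspinner markday[d→ANS]
Obs: 2288-02-26
Act: dayspinner mhop[n→6]
Obs: 2288-08-26
Act: dayspinner mhop[n→29]
Obs: 2291-01-26
Act: dayspinner yhop[n→7]
Obs: 2298-01-26
Act: dayspinner lastday[]
Obs: 2298-01-31
Act: gauge asunit[v→-4132; u_from→g; u_to→oz]
Obs: -6611200000/45359237
Act: gauge asunit[v→-11; u_from→B; u_to→KiB]
Obs: -11/1024
Act: dayspinner stepdays[n→-258]
Obs: 2297-05-18
Act: dayspinner markday[d→2082-04-10]
Obs: 2082-04-10
Act: gauge asunit[v→6132; u_from→in; u_to→mi]
Obs: 511/5280

Answer: cur=2291-01-26


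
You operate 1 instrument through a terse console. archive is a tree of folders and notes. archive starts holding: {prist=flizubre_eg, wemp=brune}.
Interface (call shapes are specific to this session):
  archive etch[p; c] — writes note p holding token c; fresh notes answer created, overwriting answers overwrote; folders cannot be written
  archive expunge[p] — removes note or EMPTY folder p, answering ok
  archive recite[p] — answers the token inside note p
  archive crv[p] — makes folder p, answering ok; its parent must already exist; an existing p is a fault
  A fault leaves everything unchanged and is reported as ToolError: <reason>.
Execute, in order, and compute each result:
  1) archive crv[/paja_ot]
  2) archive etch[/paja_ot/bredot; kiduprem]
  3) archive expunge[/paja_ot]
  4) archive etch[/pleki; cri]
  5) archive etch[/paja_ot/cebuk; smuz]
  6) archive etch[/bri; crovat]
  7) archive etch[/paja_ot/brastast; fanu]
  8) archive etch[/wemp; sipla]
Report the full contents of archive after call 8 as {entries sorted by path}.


Answer: {bri=crovat, paja_ot/, paja_ot/brastast=fanu, paja_ot/bredot=kiduprem, paja_ot/cebuk=smuz, pleki=cri, prist=flizubre_eg, wemp=sipla}

Derivation:
# archive crv(p: /paja_ot) : ok
# archive etch(p: /paja_ot/bredot, c: kiduprem) : created
# archive expunge(p: /paja_ot) : ToolError: not empty
# archive etch(p: /pleki, c: cri) : created
# archive etch(p: /paja_ot/cebuk, c: smuz) : created
# archive etch(p: /bri, c: crovat) : created
# archive etch(p: /paja_ot/brastast, c: fanu) : created
# archive etch(p: /wemp, c: sipla) : overwrote


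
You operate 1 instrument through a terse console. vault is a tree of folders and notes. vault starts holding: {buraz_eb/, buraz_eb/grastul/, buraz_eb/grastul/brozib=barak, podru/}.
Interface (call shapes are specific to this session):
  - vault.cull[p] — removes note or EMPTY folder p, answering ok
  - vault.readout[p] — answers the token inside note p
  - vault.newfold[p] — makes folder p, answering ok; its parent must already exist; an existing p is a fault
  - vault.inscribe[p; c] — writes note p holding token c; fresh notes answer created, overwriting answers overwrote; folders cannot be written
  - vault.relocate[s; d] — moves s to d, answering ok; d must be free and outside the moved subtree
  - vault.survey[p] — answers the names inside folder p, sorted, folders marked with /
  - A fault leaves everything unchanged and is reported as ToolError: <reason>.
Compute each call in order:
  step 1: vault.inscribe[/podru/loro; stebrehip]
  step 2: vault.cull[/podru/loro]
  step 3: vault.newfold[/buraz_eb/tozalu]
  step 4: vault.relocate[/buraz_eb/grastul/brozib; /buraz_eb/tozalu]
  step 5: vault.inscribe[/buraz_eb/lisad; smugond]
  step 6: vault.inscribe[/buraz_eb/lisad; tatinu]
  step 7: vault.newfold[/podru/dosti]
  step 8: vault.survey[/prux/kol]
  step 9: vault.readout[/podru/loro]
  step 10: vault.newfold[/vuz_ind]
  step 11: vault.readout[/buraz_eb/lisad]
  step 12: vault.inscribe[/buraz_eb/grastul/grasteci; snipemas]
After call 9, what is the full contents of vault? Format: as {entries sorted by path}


Answer: {buraz_eb/, buraz_eb/grastul/, buraz_eb/grastul/brozib=barak, buraz_eb/lisad=tatinu, buraz_eb/tozalu/, podru/, podru/dosti/}

Derivation:
-> vault.inscribe(p: /podru/loro, c: stebrehip)
<- created
-> vault.cull(p: /podru/loro)
<- ok
-> vault.newfold(p: /buraz_eb/tozalu)
<- ok
-> vault.relocate(s: /buraz_eb/grastul/brozib, d: /buraz_eb/tozalu)
<- ToolError: exists
-> vault.inscribe(p: /buraz_eb/lisad, c: smugond)
<- created
-> vault.inscribe(p: /buraz_eb/lisad, c: tatinu)
<- overwrote
-> vault.newfold(p: /podru/dosti)
<- ok
-> vault.survey(p: /prux/kol)
<- ToolError: not found
-> vault.readout(p: /podru/loro)
<- ToolError: not found
-> vault.newfold(p: /vuz_ind)
<- ok
-> vault.readout(p: /buraz_eb/lisad)
<- tatinu
-> vault.inscribe(p: /buraz_eb/grastul/grasteci, c: snipemas)
<- created


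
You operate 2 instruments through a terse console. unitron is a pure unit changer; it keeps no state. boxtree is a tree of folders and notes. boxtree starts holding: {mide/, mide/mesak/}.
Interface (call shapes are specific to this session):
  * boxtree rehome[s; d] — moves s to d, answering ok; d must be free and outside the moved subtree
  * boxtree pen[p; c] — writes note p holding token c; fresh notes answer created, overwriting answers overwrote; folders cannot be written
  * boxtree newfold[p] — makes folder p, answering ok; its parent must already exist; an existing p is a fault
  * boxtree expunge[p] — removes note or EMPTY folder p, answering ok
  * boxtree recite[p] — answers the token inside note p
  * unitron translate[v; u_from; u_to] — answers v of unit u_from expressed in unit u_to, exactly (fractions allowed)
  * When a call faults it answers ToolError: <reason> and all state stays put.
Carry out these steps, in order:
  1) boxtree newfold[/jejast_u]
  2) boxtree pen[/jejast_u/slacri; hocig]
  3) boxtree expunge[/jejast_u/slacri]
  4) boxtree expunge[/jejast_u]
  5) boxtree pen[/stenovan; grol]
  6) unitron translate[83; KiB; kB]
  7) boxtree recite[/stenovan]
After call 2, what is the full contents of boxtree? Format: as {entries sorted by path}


Answer: {jejast_u/, jejast_u/slacri=hocig, mide/, mide/mesak/}

Derivation:
==> boxtree newfold(p: /jejast_u)
<== ok
==> boxtree pen(p: /jejast_u/slacri, c: hocig)
<== created
==> boxtree expunge(p: /jejast_u/slacri)
<== ok
==> boxtree expunge(p: /jejast_u)
<== ok
==> boxtree pen(p: /stenovan, c: grol)
<== created
==> unitron translate(v: 83, u_from: KiB, u_to: kB)
<== 10624/125
==> boxtree recite(p: /stenovan)
<== grol


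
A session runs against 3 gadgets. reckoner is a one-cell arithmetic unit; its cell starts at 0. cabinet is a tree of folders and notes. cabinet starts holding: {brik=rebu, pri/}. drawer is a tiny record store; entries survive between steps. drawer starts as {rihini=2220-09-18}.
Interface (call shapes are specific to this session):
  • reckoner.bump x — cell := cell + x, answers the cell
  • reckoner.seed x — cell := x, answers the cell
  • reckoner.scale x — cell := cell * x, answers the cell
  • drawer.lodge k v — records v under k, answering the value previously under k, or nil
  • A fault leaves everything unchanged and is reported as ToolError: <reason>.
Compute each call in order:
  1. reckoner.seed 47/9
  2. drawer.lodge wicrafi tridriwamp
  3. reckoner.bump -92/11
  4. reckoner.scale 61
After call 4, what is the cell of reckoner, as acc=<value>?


Answer: acc=-18971/99

Derivation:
-- reckoner.seed(x='47/9') == 47/9
-- drawer.lodge(k='wicrafi', v='tridriwamp') == nil
-- reckoner.bump(x='-92/11') == -311/99
-- reckoner.scale(x='61') == -18971/99


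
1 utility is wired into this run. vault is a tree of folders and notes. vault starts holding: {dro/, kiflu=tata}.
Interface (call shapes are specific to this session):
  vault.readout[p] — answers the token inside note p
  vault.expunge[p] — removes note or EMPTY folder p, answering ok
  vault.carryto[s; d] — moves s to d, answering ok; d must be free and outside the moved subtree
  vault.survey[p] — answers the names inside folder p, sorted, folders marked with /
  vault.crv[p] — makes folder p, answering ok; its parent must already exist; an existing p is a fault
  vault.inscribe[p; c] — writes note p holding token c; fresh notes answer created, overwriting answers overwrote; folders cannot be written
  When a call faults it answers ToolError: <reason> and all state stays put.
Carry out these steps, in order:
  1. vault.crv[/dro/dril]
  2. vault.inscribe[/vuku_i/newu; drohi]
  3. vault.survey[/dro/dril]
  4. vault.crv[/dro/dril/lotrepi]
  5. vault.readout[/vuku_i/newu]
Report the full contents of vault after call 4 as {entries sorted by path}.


Next I call crv on p='/dro/dril', and get ok.
I invoke inscribe on p='/vuku_i/newu', c='drohi', and get ToolError: no parent.
I use survey on p='/dro/dril': [].
I use crv on p='/dro/dril/lotrepi', and get ok.
Calling readout on p='/vuku_i/newu': ToolError: not found.

Answer: {dro/, dro/dril/, dro/dril/lotrepi/, kiflu=tata}


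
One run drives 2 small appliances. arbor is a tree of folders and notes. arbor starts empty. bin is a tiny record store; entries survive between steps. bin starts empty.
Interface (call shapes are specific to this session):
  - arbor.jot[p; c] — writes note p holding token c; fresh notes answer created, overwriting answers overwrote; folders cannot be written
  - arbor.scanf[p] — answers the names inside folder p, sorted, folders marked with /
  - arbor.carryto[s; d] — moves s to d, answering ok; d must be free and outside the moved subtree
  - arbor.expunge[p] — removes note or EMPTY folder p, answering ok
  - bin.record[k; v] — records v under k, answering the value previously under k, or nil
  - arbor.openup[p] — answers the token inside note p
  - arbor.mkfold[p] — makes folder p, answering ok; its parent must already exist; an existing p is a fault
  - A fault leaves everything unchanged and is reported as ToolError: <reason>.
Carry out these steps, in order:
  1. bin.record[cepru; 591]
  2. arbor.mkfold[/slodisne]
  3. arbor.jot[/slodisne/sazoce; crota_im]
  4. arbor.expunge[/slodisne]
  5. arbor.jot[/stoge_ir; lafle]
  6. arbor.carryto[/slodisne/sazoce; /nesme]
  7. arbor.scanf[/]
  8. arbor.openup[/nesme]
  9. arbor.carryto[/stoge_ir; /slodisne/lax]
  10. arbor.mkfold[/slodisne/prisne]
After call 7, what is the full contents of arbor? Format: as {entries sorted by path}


Answer: {nesme=crota_im, slodisne/, stoge_ir=lafle}

Derivation:
# bin.record(cepru, 591) -> nil
# arbor.mkfold(/slodisne) -> ok
# arbor.jot(/slodisne/sazoce, crota_im) -> created
# arbor.expunge(/slodisne) -> ToolError: not empty
# arbor.jot(/stoge_ir, lafle) -> created
# arbor.carryto(/slodisne/sazoce, /nesme) -> ok
# arbor.scanf(/) -> [nesme, slodisne/, stoge_ir]
# arbor.openup(/nesme) -> crota_im
# arbor.carryto(/stoge_ir, /slodisne/lax) -> ok
# arbor.mkfold(/slodisne/prisne) -> ok


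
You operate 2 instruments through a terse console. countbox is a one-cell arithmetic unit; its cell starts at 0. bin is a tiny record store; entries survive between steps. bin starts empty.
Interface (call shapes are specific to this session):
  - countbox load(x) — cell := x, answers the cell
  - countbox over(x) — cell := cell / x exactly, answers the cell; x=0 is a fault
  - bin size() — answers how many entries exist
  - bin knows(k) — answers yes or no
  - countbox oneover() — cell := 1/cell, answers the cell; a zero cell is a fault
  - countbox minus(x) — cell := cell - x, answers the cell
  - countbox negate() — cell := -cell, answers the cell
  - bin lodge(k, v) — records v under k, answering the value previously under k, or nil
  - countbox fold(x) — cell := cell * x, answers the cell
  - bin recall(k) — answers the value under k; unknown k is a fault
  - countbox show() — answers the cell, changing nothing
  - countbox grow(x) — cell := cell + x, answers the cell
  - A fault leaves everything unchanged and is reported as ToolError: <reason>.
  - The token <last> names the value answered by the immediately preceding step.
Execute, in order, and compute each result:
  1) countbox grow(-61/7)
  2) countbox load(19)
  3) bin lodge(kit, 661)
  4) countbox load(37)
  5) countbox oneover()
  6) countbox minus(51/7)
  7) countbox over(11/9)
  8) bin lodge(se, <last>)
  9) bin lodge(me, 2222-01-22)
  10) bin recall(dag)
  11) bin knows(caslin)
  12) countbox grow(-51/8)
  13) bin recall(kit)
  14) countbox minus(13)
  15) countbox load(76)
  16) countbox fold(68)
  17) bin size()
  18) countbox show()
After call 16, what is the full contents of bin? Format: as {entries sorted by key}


→ countbox grow(x='-61/7')
← -61/7
→ countbox load(x='19')
← 19
→ bin lodge(k='kit', v='661')
← nil
→ countbox load(x='37')
← 37
→ countbox oneover()
← 1/37
→ countbox minus(x='51/7')
← -1880/259
→ countbox over(x='11/9')
← -16920/2849
→ bin lodge(k='se', v='<last>')
← nil
→ bin lodge(k='me', v='2222-01-22')
← nil
→ bin recall(k='dag')
← ToolError: no such key dag
→ bin knows(k='caslin')
← no
→ countbox grow(x='-51/8')
← -280659/22792
→ bin recall(k='kit')
← 661
→ countbox minus(x='13')
← -576955/22792
→ countbox load(x='76')
← 76
→ countbox fold(x='68')
← 5168
→ bin size()
← 3
→ countbox show()
← 5168

Answer: {kit=661, me=2222-01-22, se=-16920/2849}


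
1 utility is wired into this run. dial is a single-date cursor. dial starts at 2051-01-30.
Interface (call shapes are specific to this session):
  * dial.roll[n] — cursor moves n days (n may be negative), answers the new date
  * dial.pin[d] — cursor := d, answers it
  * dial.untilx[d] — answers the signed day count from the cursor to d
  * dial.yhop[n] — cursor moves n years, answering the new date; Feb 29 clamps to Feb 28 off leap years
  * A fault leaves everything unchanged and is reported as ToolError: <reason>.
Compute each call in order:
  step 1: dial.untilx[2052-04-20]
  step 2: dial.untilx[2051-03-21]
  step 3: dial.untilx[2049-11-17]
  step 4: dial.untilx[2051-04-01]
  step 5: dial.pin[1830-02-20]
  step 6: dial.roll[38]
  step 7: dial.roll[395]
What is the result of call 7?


Answer: 1831-04-29

Derivation:
>> dial.untilx(d=2052-04-20)
<< 446
>> dial.untilx(d=2051-03-21)
<< 50
>> dial.untilx(d=2049-11-17)
<< -439
>> dial.untilx(d=2051-04-01)
<< 61
>> dial.pin(d=1830-02-20)
<< 1830-02-20
>> dial.roll(n=38)
<< 1830-03-30
>> dial.roll(n=395)
<< 1831-04-29


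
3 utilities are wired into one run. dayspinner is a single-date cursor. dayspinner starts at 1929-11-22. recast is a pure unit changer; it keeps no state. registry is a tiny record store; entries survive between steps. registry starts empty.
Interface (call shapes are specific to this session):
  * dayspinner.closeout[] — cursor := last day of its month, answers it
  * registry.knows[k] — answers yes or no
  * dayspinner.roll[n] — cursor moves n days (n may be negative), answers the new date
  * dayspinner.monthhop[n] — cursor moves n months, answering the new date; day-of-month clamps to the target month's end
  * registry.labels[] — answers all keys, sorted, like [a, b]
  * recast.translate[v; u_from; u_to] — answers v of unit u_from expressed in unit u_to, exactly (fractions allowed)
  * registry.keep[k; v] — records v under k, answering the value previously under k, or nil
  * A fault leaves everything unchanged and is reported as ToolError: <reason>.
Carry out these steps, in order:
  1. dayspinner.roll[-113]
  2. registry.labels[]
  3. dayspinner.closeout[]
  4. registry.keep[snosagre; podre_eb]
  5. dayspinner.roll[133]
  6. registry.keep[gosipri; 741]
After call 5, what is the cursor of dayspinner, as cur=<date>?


Answer: cur=1930-01-11

Derivation:
% roll(n: -113) == 1929-08-01
% labels() == []
% closeout() == 1929-08-31
% keep(k: snosagre, v: podre_eb) == nil
% roll(n: 133) == 1930-01-11
% keep(k: gosipri, v: 741) == nil


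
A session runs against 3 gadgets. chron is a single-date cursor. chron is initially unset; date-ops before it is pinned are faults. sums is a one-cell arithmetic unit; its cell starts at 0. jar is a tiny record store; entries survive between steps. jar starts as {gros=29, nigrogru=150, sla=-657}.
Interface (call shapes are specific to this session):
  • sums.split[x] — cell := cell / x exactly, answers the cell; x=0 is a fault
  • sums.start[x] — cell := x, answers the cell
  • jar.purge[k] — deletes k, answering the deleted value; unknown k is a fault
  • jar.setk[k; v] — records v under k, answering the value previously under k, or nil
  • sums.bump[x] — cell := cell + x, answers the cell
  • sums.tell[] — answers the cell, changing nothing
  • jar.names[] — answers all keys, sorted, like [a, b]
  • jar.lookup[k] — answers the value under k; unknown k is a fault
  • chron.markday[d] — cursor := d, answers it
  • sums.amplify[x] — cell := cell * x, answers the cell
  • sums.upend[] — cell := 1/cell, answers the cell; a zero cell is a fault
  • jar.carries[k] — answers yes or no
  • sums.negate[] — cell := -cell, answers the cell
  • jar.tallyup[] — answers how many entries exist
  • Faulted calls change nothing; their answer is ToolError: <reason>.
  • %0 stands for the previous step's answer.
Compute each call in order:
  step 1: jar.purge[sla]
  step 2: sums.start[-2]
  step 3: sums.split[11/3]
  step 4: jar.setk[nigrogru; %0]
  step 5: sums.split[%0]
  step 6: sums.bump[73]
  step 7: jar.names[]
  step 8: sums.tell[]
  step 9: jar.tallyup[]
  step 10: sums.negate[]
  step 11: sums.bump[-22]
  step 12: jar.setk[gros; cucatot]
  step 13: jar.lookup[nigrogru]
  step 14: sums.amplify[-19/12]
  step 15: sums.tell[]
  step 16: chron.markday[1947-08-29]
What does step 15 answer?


Invoking purge passing k='sla', yielding -657.
Calling start passing x='-2', which returns -2.
Invoking split passing x='11/3', and observe -6/11.
Invoking setk passing k='nigrogru', v='%0', which returns 150.
I use split passing x='%0', and observe -1/275.
Calling bump passing x='73', → 20074/275.
I try names(), and observe [gros, nigrogru].
I call tell(), which returns 20074/275.
I invoke tallyup, and get 2.
Then negate, which returns -20074/275.
I invoke bump passing x='-22', — result: -26124/275.
I call setk passing k='gros', v='cucatot', and get 29.
Now I run lookup passing k='nigrogru', and see -6/11.
Calling amplify passing x='-19/12', — result: 41363/275.
Then tell(), and observe 41363/275.
I call markday passing d='1947-08-29', and see 1947-08-29.

Answer: 41363/275


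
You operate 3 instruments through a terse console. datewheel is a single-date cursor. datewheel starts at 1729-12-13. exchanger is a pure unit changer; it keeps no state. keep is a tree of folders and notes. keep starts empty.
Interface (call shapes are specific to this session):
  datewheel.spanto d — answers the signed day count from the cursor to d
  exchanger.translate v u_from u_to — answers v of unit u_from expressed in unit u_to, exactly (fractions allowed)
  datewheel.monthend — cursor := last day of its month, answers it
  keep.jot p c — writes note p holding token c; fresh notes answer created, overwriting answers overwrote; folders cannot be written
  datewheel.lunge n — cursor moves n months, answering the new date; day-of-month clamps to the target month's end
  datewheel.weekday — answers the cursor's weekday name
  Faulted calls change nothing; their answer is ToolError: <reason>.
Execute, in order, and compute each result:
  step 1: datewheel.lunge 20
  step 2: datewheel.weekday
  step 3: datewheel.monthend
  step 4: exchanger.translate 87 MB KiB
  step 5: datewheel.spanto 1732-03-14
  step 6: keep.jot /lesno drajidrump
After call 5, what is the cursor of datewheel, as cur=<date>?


;; 1. datewheel.lunge(n='20') ~> 1731-08-13
;; 2. datewheel.weekday() ~> Monday
;; 3. datewheel.monthend() ~> 1731-08-31
;; 4. exchanger.translate(v='87', u_from='MB', u_to='KiB') ~> 1359375/16
;; 5. datewheel.spanto(d='1732-03-14') ~> 196
;; 6. keep.jot(p='/lesno', c='drajidrump') ~> created

Answer: cur=1731-08-31


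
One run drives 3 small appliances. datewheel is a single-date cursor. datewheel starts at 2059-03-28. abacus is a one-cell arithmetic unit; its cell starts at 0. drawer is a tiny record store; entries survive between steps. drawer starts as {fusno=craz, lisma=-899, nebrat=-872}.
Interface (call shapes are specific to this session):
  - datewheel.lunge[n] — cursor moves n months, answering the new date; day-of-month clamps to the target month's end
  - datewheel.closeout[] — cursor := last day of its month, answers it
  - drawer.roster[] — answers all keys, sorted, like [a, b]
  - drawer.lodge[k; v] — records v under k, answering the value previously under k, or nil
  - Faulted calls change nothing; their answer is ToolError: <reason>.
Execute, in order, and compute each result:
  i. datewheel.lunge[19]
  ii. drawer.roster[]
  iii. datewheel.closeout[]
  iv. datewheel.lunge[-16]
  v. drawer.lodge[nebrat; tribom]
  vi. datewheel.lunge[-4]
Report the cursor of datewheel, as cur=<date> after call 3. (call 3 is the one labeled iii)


Answer: cur=2060-10-31

Derivation:
==> lunge(n: 19)
<== 2060-10-28
==> roster()
<== [fusno, lisma, nebrat]
==> closeout()
<== 2060-10-31
==> lunge(n: -16)
<== 2059-06-30
==> lodge(k: nebrat, v: tribom)
<== -872
==> lunge(n: -4)
<== 2059-02-28


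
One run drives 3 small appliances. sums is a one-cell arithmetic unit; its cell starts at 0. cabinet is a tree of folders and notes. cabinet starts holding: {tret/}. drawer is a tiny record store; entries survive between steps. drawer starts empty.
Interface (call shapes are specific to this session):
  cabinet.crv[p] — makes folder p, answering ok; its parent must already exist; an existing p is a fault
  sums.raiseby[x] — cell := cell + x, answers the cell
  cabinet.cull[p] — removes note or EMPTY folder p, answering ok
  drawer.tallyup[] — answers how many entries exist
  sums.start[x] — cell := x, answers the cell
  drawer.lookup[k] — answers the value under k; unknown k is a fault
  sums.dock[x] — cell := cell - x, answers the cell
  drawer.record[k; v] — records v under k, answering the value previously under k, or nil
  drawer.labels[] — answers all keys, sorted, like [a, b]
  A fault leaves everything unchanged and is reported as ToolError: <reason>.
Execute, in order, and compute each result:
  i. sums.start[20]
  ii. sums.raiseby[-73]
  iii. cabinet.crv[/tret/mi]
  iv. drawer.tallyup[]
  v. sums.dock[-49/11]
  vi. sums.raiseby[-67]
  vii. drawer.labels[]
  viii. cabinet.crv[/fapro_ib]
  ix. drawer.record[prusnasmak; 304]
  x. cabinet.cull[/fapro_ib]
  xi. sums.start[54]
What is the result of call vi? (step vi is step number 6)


·→ sums.start(20)
·← 20
·→ sums.raiseby(-73)
·← -53
·→ cabinet.crv(/tret/mi)
·← ok
·→ drawer.tallyup()
·← 0
·→ sums.dock(-49/11)
·← -534/11
·→ sums.raiseby(-67)
·← -1271/11
·→ drawer.labels()
·← []
·→ cabinet.crv(/fapro_ib)
·← ok
·→ drawer.record(prusnasmak, 304)
·← nil
·→ cabinet.cull(/fapro_ib)
·← ok
·→ sums.start(54)
·← 54

Answer: -1271/11


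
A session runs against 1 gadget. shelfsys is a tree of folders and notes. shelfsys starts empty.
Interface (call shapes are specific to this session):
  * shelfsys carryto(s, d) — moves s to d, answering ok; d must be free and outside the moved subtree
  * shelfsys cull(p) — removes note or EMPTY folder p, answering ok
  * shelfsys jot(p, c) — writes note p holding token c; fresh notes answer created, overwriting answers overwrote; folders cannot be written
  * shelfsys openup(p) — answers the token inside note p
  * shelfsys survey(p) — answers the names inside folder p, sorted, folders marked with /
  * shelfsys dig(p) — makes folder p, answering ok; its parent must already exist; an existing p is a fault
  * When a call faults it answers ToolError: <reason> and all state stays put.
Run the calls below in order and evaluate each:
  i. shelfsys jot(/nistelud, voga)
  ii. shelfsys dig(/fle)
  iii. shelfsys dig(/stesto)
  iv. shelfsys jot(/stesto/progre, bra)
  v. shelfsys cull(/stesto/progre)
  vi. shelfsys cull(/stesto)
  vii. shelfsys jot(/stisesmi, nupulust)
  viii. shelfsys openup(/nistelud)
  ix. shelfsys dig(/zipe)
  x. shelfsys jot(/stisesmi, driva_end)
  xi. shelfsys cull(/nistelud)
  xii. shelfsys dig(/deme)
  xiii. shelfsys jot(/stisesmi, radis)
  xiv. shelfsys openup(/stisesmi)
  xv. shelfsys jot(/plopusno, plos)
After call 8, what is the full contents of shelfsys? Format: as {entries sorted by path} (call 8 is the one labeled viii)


I try shelfsys jot passing p: /nistelud, c: voga, yielding created.
I try shelfsys dig passing p: /fle, → ok.
Calling shelfsys dig passing p: /stesto, which returns ok.
I invoke shelfsys jot passing p: /stesto/progre, c: bra, and get created.
Now I run shelfsys cull passing p: /stesto/progre, and see ok.
Calling shelfsys cull passing p: /stesto, and see ok.
Invoking shelfsys jot passing p: /stisesmi, c: nupulust, which returns created.
I run shelfsys openup passing p: /nistelud, and see voga.
I use shelfsys dig passing p: /zipe, → ok.
Next I call shelfsys jot passing p: /stisesmi, c: driva_end, giving overwrote.
I use shelfsys cull passing p: /nistelud, and get ok.
Now I run shelfsys dig passing p: /deme, yielding ok.
I try shelfsys jot passing p: /stisesmi, c: radis, → overwrote.
Next I call shelfsys openup passing p: /stisesmi, yielding radis.
Next I call shelfsys jot passing p: /plopusno, c: plos, and get created.

Answer: {fle/, nistelud=voga, stisesmi=nupulust}


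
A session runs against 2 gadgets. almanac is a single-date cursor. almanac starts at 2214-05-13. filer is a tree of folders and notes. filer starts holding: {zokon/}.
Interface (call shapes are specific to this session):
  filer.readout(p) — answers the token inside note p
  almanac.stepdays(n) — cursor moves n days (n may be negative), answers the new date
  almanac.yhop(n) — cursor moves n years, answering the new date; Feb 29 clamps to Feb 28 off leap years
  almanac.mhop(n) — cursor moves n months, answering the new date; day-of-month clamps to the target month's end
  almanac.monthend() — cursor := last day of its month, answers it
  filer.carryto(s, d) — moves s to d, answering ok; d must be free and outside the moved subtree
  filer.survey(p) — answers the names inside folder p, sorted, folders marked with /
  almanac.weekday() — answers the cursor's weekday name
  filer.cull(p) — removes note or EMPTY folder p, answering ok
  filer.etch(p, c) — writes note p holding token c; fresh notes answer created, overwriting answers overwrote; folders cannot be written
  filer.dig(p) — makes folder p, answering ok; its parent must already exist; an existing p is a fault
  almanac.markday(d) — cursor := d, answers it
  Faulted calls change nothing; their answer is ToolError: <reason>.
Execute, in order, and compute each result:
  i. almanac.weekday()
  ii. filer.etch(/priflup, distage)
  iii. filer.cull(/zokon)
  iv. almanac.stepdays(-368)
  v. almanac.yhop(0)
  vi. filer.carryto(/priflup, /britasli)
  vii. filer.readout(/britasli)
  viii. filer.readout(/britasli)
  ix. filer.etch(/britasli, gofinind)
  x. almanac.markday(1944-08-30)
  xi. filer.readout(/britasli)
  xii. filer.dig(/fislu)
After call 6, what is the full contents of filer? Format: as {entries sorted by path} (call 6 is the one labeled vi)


Answer: {britasli=distage}

Derivation:
~$ almanac.weekday
[out] Friday
~$ filer.etch /priflup distage
[out] created
~$ filer.cull /zokon
[out] ok
~$ almanac.stepdays -368
[out] 2213-05-10
~$ almanac.yhop 0
[out] 2213-05-10
~$ filer.carryto /priflup /britasli
[out] ok
~$ filer.readout /britasli
[out] distage
~$ filer.readout /britasli
[out] distage
~$ filer.etch /britasli gofinind
[out] overwrote
~$ almanac.markday 1944-08-30
[out] 1944-08-30
~$ filer.readout /britasli
[out] gofinind
~$ filer.dig /fislu
[out] ok


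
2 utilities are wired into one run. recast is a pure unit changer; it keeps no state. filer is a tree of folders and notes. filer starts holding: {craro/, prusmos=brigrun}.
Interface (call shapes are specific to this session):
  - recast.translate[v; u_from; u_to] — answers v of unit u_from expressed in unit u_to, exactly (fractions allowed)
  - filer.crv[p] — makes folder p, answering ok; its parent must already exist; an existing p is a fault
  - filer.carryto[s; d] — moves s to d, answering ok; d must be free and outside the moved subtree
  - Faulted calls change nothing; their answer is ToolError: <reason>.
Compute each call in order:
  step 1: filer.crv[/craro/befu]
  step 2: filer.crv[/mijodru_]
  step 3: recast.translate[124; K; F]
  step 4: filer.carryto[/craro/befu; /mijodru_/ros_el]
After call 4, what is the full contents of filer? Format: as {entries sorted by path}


[in] filer.crv p='/craro/befu'
= ok
[in] filer.crv p='/mijodru_'
= ok
[in] recast.translate v='124' u_from='K' u_to='F'
= -23647/100
[in] filer.carryto s='/craro/befu' d='/mijodru_/ros_el'
= ok

Answer: {craro/, mijodru_/, mijodru_/ros_el/, prusmos=brigrun}
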